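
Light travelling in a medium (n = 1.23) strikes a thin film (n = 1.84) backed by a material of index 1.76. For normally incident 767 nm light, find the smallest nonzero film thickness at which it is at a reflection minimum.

208 nm

Ray reflecting at the top interface goes from n = 1.23 toward n = 1.84: a half-wave phase shift.
Bottom surface (1.84 → 1.76): reflection off a lower-index medium gives no phase shift.
The two reflections differ by half a wavelength.
For dark reflection here: 2 n t = m λ.
Minimum nonzero at m = 1: t = λ / (2 n) = 767 / (2 × 1.84) = 208 nm.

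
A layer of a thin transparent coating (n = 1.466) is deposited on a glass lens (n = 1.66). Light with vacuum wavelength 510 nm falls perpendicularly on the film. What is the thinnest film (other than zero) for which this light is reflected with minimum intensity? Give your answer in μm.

0.0870 μm

At the upper boundary (n = 1.0 to n = 1.466) the reflected ray undergoes a half-wave phase shift.
At the lower boundary (n = 1.466 to n = 1.66) the reflected ray undergoes a half-wave phase shift.
The two reflections carry the same phase change, so no net offset.
So the condition for destructive reflection is 2 n t = (m + ½) λ.
Minimum at m = 0: t = λ / (4 n) = 510 / (4 × 1.466) = 87.0 nm.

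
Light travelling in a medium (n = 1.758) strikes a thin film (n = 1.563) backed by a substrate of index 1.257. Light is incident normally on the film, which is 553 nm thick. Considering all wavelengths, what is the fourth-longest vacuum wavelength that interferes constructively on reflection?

432 nm

Top surface (1.758 → 1.563): reflection off a lower-index medium gives no phase shift.
Ray reflecting at the bottom interface goes from n = 1.563 toward n = 1.257: no phase shift.
Zero or two π shifts → no net half-wave offset.
So the condition for constructive reflection is 2 n t = m λ.
λ = 2 n t / m. The fourth-longest wavelength is m = 4: λ = 2 × 1.563 × 553 / 4.00 = 432 nm.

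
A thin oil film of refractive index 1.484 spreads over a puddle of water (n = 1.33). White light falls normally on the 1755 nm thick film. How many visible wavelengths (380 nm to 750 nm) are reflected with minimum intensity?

7

Ray reflecting at the top interface goes from n = 1.0 toward n = 1.484: a half-wave phase shift.
Bottom surface (1.484 → 1.33): reflection off a lower-index medium gives no phase shift.
Exactly one π shift → a net half-wave offset.
For minimum reflection here: 2 n t = m λ.
λ = 2 n t / m = 5209 / m nm.
m=6: 868 nm (IR); m=7: 744 nm (visible); m=8: 651 nm (visible); m=9: 579 nm (visible); m=10: 521 nm (visible); m=11: 474 nm (visible); m=12: 434 nm (visible); m=13: 401 nm (visible); m=14: 372 nm (UV).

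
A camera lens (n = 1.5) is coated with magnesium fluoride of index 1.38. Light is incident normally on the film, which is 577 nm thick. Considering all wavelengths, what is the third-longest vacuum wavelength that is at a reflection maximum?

531 nm

Ray reflecting at the top interface goes from n = 1.0 toward n = 1.38: a half-wave phase shift.
Ray reflecting at the bottom interface goes from n = 1.38 toward n = 1.5: a half-wave phase shift.
Zero or two π shifts → no net half-wave offset.
With no net inversion, constructive interference in reflection requires 2 n t = m λ.
λ = 2 n t / m. The third-longest wavelength is m = 3: λ = 2 × 1.38 × 577 / 3.00 = 531 nm.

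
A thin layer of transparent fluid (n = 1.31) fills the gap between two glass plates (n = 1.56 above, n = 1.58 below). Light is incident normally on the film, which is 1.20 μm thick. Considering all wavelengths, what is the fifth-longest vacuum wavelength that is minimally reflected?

Top surface (1.56 → 1.31): reflection off a lower-index medium gives no phase shift.
At the lower boundary (n = 1.31 to n = 1.58) the reflected ray undergoes a half-wave phase shift.
Exactly one π shift → a net half-wave offset.
For dark reflection here: 2 n t = m λ.
λ = 2 n t / m. The fifth-longest wavelength is m = 5: λ = 2 × 1.31 × 1200 / 5.00 = 629 nm.

629 nm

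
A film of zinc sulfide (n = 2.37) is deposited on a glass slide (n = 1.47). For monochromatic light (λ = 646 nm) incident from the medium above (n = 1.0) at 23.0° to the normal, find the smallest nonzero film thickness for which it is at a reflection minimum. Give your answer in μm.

Ray reflecting at the top interface goes from n = 1.0 toward n = 2.37: a half-wave phase shift.
Bottom surface (2.37 → 1.47): reflection off a lower-index medium gives no phase shift.
The two reflections differ by half a wavelength.
So the condition for destructive reflection is 2 n t cos θ_r = m λ.
Snell's law: 1.0 sin 23.0° = 2.37 sin θ_r → sin θ_r = 0.165, cos θ_r = 0.986.
Minimum nonzero at m = 1: t = λ / (2 n cos θ_r) = 646 / (2 × 2.37 × 0.986) = 138 nm.

0.138 μm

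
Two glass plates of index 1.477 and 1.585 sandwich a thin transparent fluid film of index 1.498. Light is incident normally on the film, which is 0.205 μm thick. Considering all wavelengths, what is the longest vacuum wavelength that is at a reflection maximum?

Ray reflecting at the top interface goes from n = 1.477 toward n = 1.498: a half-wave phase shift.
At the lower boundary (n = 1.498 to n = 1.585) the reflected ray undergoes a half-wave phase shift.
Zero or two π shifts → no net half-wave offset.
With no net inversion, constructive interference in reflection requires 2 n t = m λ.
λ = 2 n t / m. The longest wavelength is m = 1: λ = 2 × 1.498 × 205 / 1.00 = 614 nm.

614 nm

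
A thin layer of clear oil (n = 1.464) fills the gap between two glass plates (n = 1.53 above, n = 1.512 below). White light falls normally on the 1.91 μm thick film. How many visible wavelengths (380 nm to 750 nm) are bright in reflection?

8

At the upper boundary (n = 1.53 to n = 1.464) the reflected ray undergoes no phase shift.
At the lower boundary (n = 1.464 to n = 1.512) the reflected ray undergoes a half-wave phase shift.
The two reflections differ by half a wavelength.
With one net inversion, constructive interference in reflection requires 2 n t = (m + ½) λ.
λ = 2 n t / (m + ½) = 5592 / (m + ½) nm.
m=6: 860 nm (IR); m=7: 746 nm (visible); m=8: 658 nm (visible); m=9: 589 nm (visible); m=10: 533 nm (visible); m=11: 486 nm (visible); m=12: 447 nm (visible); m=13: 414 nm (visible); m=14: 386 nm (visible); m=15: 361 nm (UV).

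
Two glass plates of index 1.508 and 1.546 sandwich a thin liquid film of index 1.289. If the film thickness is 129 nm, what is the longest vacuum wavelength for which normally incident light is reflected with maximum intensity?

665 nm

Top surface (1.508 → 1.289): reflection off a lower-index medium gives no phase shift.
Ray reflecting at the bottom interface goes from n = 1.289 toward n = 1.546: a half-wave phase shift.
The two reflections differ by half a wavelength.
With one net inversion, constructive interference in reflection requires 2 n t = (m + ½) λ.
λ = 2 n t / (m + ½). The longest wavelength is m = 0: λ = 2 × 1.289 × 129 / 0.500 = 665 nm.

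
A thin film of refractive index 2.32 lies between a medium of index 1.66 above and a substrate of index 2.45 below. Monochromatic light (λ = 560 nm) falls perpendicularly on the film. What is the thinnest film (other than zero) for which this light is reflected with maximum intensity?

At the upper boundary (n = 1.66 to n = 2.32) the reflected ray undergoes a half-wave phase shift.
Bottom surface (2.32 → 2.45): reflection off a higher-index medium gives a half-wave phase shift.
The two reflections carry the same phase change, so no net offset.
For bright reflection here: 2 n t = m λ.
Minimum nonzero at m = 1: t = λ / (2 n) = 560 / (2 × 2.32) = 121 nm.

121 nm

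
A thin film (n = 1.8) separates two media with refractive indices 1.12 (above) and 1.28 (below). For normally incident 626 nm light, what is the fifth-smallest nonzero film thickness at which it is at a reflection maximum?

783 nm

At the upper boundary (n = 1.12 to n = 1.8) the reflected ray undergoes a half-wave phase shift.
Bottom surface (1.8 → 1.28): reflection off a lower-index medium gives no phase shift.
The two reflections differ by half a wavelength.
For strong reflection here: 2 n t = (m + ½) λ.
The fifth-smallest nonzero thickness corresponds to m = 4: t = (m + ½) λ / (2 n) = 4.50 × 626 / (2 × 1.8) = 783 nm.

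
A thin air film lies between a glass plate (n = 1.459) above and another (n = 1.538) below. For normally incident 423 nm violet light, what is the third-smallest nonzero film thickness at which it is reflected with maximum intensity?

529 nm

At the upper boundary (n = 1.459 to n = 1.0) the reflected ray undergoes no phase shift.
Bottom surface (1.0 → 1.538): reflection off a higher-index medium gives a half-wave phase shift.
Exactly one π shift → a net half-wave offset.
With one net inversion, constructive interference in reflection requires 2 n t = (m + ½) λ.
The third-smallest nonzero thickness corresponds to m = 2: t = (m + ½) λ / (2 n) = 2.50 × 423 / (2 × 1.0) = 529 nm.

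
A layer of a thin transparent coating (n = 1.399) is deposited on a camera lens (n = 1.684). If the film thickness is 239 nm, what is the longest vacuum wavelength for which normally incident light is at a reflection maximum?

Top surface (1.0 → 1.399): reflection off a higher-index medium gives a half-wave phase shift.
Bottom surface (1.399 → 1.684): reflection off a higher-index medium gives a half-wave phase shift.
Zero or two π shifts → no net half-wave offset.
With no net inversion, constructive interference in reflection requires 2 n t = m λ.
λ = 2 n t / m. The longest wavelength is m = 1: λ = 2 × 1.399 × 239 / 1.00 = 669 nm.

669 nm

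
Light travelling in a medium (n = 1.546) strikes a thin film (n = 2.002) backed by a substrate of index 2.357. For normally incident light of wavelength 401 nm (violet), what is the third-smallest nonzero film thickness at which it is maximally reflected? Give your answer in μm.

0.300 μm

Top surface (1.546 → 2.002): reflection off a higher-index medium gives a half-wave phase shift.
At the lower boundary (n = 2.002 to n = 2.357) the reflected ray undergoes a half-wave phase shift.
Zero or two π shifts → no net half-wave offset.
For strong reflection here: 2 n t = m λ.
The third-smallest nonzero thickness corresponds to m = 3: t = m λ / (2 n) = 3.00 × 401 / (2 × 2.002) = 300 nm.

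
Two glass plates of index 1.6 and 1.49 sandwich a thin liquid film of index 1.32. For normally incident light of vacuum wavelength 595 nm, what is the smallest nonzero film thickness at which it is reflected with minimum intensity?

At the upper boundary (n = 1.6 to n = 1.32) the reflected ray undergoes no phase shift.
At the lower boundary (n = 1.32 to n = 1.49) the reflected ray undergoes a half-wave phase shift.
Exactly one π shift → a net half-wave offset.
For dark reflection here: 2 n t = m λ.
The smallest nonzero thickness corresponds to m = 1: t = m λ / (2 n) = 1.00 × 595 / (2 × 1.32) = 225 nm.

225 nm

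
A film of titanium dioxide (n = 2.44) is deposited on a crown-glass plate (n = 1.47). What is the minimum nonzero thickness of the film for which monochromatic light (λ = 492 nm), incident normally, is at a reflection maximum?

Ray reflecting at the top interface goes from n = 1.0 toward n = 2.44: a half-wave phase shift.
At the lower boundary (n = 2.44 to n = 1.47) the reflected ray undergoes no phase shift.
Net: one phase inversion between the two reflected rays.
For strong reflection here: 2 n t = (m + ½) λ.
Minimum at m = 0: t = λ / (4 n) = 492 / (4 × 2.44) = 50.4 nm.

50.4 nm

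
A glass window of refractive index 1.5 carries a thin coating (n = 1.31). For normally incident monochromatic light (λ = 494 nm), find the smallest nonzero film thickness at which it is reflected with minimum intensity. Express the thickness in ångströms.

943 Å

Top surface (1.0 → 1.31): reflection off a higher-index medium gives a half-wave phase shift.
Bottom surface (1.31 → 1.5): reflection off a higher-index medium gives a half-wave phase shift.
The two reflections carry the same phase change, so no net offset.
So the condition for destructive reflection is 2 n t = (m + ½) λ.
Minimum at m = 0: t = λ / (4 n) = 494 / (4 × 1.31) = 94.3 nm.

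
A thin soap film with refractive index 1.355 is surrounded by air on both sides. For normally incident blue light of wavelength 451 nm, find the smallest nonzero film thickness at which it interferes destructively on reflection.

166 nm

Top surface (1.0 → 1.355): reflection off a higher-index medium gives a half-wave phase shift.
Bottom surface (1.355 → 1.0): reflection off a lower-index medium gives no phase shift.
Net: one phase inversion between the two reflected rays.
So the condition for destructive reflection is 2 n t = m λ.
Minimum nonzero at m = 1: t = λ / (2 n) = 451 / (2 × 1.355) = 166 nm.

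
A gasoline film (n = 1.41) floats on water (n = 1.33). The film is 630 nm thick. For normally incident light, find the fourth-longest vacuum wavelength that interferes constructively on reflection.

Ray reflecting at the top interface goes from n = 1.0 toward n = 1.41: a half-wave phase shift.
Ray reflecting at the bottom interface goes from n = 1.41 toward n = 1.33: no phase shift.
Exactly one π shift → a net half-wave offset.
For bright reflection here: 2 n t = (m + ½) λ.
λ = 2 n t / (m + ½). The fourth-longest wavelength is m = 3: λ = 2 × 1.41 × 630 / 3.50 = 508 nm.

508 nm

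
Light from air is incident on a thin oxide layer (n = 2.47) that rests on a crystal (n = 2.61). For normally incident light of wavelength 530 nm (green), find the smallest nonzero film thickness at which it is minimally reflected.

At the upper boundary (n = 1.0 to n = 2.47) the reflected ray undergoes a half-wave phase shift.
At the lower boundary (n = 2.47 to n = 2.61) the reflected ray undergoes a half-wave phase shift.
The two reflections carry the same phase change, so no net offset.
For weak reflection here: 2 n t = (m + ½) λ.
Minimum at m = 0: t = λ / (4 n) = 530 / (4 × 2.47) = 53.6 nm.

53.6 nm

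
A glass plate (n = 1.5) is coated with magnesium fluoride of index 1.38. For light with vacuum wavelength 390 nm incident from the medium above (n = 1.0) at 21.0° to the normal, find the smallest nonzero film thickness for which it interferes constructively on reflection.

146 nm

At the upper boundary (n = 1.0 to n = 1.38) the reflected ray undergoes a half-wave phase shift.
Bottom surface (1.38 → 1.5): reflection off a higher-index medium gives a half-wave phase shift.
Net: no relative phase inversion (both shifts match).
With no net inversion, constructive interference in reflection requires 2 n t cos θ_r = m λ.
Snell's law: 1.0 sin 21.0° = 1.38 sin θ_r → sin θ_r = 0.260, cos θ_r = 0.966.
Minimum nonzero at m = 1: t = λ / (2 n cos θ_r) = 390 / (2 × 1.38 × 0.966) = 146 nm.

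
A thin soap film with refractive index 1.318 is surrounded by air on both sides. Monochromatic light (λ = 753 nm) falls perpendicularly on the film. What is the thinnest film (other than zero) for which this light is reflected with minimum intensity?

At the upper boundary (n = 1.0 to n = 1.318) the reflected ray undergoes a half-wave phase shift.
At the lower boundary (n = 1.318 to n = 1.0) the reflected ray undergoes no phase shift.
The two reflections differ by half a wavelength.
For weak reflection here: 2 n t = m λ.
Minimum nonzero at m = 1: t = λ / (2 n) = 753 / (2 × 1.318) = 286 nm.

286 nm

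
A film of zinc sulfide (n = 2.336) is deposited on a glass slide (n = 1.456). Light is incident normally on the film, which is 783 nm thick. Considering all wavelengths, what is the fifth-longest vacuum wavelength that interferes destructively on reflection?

At the upper boundary (n = 1.0 to n = 2.336) the reflected ray undergoes a half-wave phase shift.
Ray reflecting at the bottom interface goes from n = 2.336 toward n = 1.456: no phase shift.
Net: one phase inversion between the two reflected rays.
For minimum reflection here: 2 n t = m λ.
λ = 2 n t / m. The fifth-longest wavelength is m = 5: λ = 2 × 2.336 × 783 / 5.00 = 732 nm.

732 nm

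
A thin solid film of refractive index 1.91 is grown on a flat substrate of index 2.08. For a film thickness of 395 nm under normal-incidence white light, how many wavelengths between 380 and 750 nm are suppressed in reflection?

At the upper boundary (n = 1.0 to n = 1.91) the reflected ray undergoes a half-wave phase shift.
Bottom surface (1.91 → 2.08): reflection off a higher-index medium gives a half-wave phase shift.
Net: no relative phase inversion (both shifts match).
For minimum reflection here: 2 n t = (m + ½) λ.
λ = 2 n t / (m + ½) = 1509 / (m + ½) nm.
m=1: 1006 nm (IR); m=2: 604 nm (visible); m=3: 431 nm (visible); m=4: 335 nm (UV).

2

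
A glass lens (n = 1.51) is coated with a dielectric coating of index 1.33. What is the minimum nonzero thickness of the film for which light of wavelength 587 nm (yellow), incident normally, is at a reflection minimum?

At the upper boundary (n = 1.0 to n = 1.33) the reflected ray undergoes a half-wave phase shift.
Ray reflecting at the bottom interface goes from n = 1.33 toward n = 1.51: a half-wave phase shift.
The two reflections carry the same phase change, so no net offset.
For minimum reflection here: 2 n t = (m + ½) λ.
Minimum at m = 0: t = λ / (4 n) = 587 / (4 × 1.33) = 110 nm.

110 nm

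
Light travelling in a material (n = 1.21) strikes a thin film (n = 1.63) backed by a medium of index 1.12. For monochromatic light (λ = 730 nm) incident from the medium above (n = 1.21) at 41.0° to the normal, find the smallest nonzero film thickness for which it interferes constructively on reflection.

Ray reflecting at the top interface goes from n = 1.21 toward n = 1.63: a half-wave phase shift.
Bottom surface (1.63 → 1.12): reflection off a lower-index medium gives no phase shift.
Exactly one π shift → a net half-wave offset.
With one net inversion, constructive interference in reflection requires 2 n t cos θ_r = (m + ½) λ.
Snell's law: 1.21 sin 41.0° = 1.63 sin θ_r → sin θ_r = 0.487, cos θ_r = 0.873.
Minimum at m = 0: t = λ / (4 n cos θ_r) = 730 / (4 × 1.63 × 0.873) = 128 nm.

128 nm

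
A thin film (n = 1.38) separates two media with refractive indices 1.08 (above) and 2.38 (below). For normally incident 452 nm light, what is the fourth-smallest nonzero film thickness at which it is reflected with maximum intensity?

655 nm

Top surface (1.08 → 1.38): reflection off a higher-index medium gives a half-wave phase shift.
Ray reflecting at the bottom interface goes from n = 1.38 toward n = 2.38: a half-wave phase shift.
Zero or two π shifts → no net half-wave offset.
With no net inversion, constructive interference in reflection requires 2 n t = m λ.
The fourth-smallest nonzero thickness corresponds to m = 4: t = m λ / (2 n) = 4.00 × 452 / (2 × 1.38) = 655 nm.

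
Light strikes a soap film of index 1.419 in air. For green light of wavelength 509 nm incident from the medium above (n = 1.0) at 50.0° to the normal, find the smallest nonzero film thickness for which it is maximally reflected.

Top surface (1.0 → 1.419): reflection off a higher-index medium gives a half-wave phase shift.
Ray reflecting at the bottom interface goes from n = 1.419 toward n = 1.0: no phase shift.
The two reflections differ by half a wavelength.
So the condition for constructive reflection is 2 n t cos θ_r = (m + ½) λ.
Snell's law: 1.0 sin 50.0° = 1.419 sin θ_r → sin θ_r = 0.540, cos θ_r = 0.842.
Minimum at m = 0: t = λ / (4 n cos θ_r) = 509 / (4 × 1.419 × 0.842) = 107 nm.

107 nm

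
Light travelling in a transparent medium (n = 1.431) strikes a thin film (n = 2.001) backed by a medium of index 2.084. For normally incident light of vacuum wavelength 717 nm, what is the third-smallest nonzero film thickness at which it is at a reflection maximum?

At the upper boundary (n = 1.431 to n = 2.001) the reflected ray undergoes a half-wave phase shift.
Ray reflecting at the bottom interface goes from n = 2.001 toward n = 2.084: a half-wave phase shift.
The two reflections carry the same phase change, so no net offset.
With no net inversion, constructive interference in reflection requires 2 n t = m λ.
The third-smallest nonzero thickness corresponds to m = 3: t = m λ / (2 n) = 3.00 × 717 / (2 × 2.001) = 537 nm.

537 nm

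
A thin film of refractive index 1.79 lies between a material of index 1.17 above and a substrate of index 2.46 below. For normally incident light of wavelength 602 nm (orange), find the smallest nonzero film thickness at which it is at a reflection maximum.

168 nm

Ray reflecting at the top interface goes from n = 1.17 toward n = 1.79: a half-wave phase shift.
Bottom surface (1.79 → 2.46): reflection off a higher-index medium gives a half-wave phase shift.
Net: no relative phase inversion (both shifts match).
For strong reflection here: 2 n t = m λ.
Minimum nonzero at m = 1: t = λ / (2 n) = 602 / (2 × 1.79) = 168 nm.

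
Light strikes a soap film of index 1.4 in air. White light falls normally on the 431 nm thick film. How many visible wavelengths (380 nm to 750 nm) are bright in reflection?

Top surface (1.0 → 1.4): reflection off a higher-index medium gives a half-wave phase shift.
At the lower boundary (n = 1.4 to n = 1.0) the reflected ray undergoes no phase shift.
Net: one phase inversion between the two reflected rays.
So the condition for constructive reflection is 2 n t = (m + ½) λ.
λ = 2 n t / (m + ½) = 1207 / (m + ½) nm.
m=1: 805 nm (IR); m=2: 483 nm (visible); m=3: 345 nm (UV).

1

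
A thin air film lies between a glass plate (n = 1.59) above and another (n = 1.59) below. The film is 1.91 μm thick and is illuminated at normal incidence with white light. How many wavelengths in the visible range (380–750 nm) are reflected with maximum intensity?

5

Top surface (1.59 → 1.0): reflection off a lower-index medium gives no phase shift.
At the lower boundary (n = 1.0 to n = 1.59) the reflected ray undergoes a half-wave phase shift.
Net: one phase inversion between the two reflected rays.
With one net inversion, constructive interference in reflection requires 2 n t = (m + ½) λ.
λ = 2 n t / (m + ½) = 3820 / (m + ½) nm.
m=4: 849 nm (IR); m=5: 695 nm (visible); m=6: 588 nm (visible); m=7: 509 nm (visible); m=8: 449 nm (visible); m=9: 402 nm (visible); m=10: 364 nm (UV).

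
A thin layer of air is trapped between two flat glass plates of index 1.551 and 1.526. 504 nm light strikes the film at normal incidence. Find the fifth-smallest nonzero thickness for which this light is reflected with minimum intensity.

Top surface (1.551 → 1.0): reflection off a lower-index medium gives no phase shift.
Bottom surface (1.0 → 1.526): reflection off a higher-index medium gives a half-wave phase shift.
Net: one phase inversion between the two reflected rays.
So the condition for destructive reflection is 2 n t = m λ.
The fifth-smallest nonzero thickness corresponds to m = 5: t = m λ / (2 n) = 5.00 × 504 / (2 × 1.0) = 1260 nm.

1260 nm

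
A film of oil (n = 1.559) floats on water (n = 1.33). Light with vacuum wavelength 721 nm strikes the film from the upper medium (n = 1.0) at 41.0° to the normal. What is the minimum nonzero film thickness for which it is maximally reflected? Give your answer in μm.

At the upper boundary (n = 1.0 to n = 1.559) the reflected ray undergoes a half-wave phase shift.
At the lower boundary (n = 1.559 to n = 1.33) the reflected ray undergoes no phase shift.
The two reflections differ by half a wavelength.
With one net inversion, constructive interference in reflection requires 2 n t cos θ_r = (m + ½) λ.
Snell's law: 1.0 sin 41.0° = 1.559 sin θ_r → sin θ_r = 0.421, cos θ_r = 0.907.
Minimum at m = 0: t = λ / (4 n cos θ_r) = 721 / (4 × 1.559 × 0.907) = 127 nm.

0.127 μm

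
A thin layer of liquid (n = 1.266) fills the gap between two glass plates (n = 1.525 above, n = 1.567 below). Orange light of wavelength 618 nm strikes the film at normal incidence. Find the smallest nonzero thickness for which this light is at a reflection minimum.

244 nm

At the upper boundary (n = 1.525 to n = 1.266) the reflected ray undergoes no phase shift.
Bottom surface (1.266 → 1.567): reflection off a higher-index medium gives a half-wave phase shift.
The two reflections differ by half a wavelength.
So the condition for destructive reflection is 2 n t = m λ.
The smallest nonzero thickness corresponds to m = 1: t = m λ / (2 n) = 1.00 × 618 / (2 × 1.266) = 244 nm.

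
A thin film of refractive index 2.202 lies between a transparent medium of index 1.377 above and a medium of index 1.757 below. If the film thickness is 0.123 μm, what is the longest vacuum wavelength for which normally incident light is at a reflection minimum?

542 nm

Top surface (1.377 → 2.202): reflection off a higher-index medium gives a half-wave phase shift.
Bottom surface (2.202 → 1.757): reflection off a lower-index medium gives no phase shift.
Net: one phase inversion between the two reflected rays.
For weak reflection here: 2 n t = m λ.
λ = 2 n t / m. The longest wavelength is m = 1: λ = 2 × 2.202 × 123 / 1.00 = 542 nm.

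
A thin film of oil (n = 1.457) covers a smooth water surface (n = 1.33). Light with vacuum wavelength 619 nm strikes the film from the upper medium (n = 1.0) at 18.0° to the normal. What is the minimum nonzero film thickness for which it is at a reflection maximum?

Ray reflecting at the top interface goes from n = 1.0 toward n = 1.457: a half-wave phase shift.
Bottom surface (1.457 → 1.33): reflection off a lower-index medium gives no phase shift.
Exactly one π shift → a net half-wave offset.
For maximum reflection here: 2 n t cos θ_r = (m + ½) λ.
Snell's law: 1.0 sin 18.0° = 1.457 sin θ_r → sin θ_r = 0.212, cos θ_r = 0.977.
Minimum at m = 0: t = λ / (4 n cos θ_r) = 619 / (4 × 1.457 × 0.977) = 109 nm.

109 nm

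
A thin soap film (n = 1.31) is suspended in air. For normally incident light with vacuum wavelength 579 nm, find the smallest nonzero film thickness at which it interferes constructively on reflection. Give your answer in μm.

0.110 μm

At the upper boundary (n = 1.0 to n = 1.31) the reflected ray undergoes a half-wave phase shift.
At the lower boundary (n = 1.31 to n = 1.0) the reflected ray undergoes no phase shift.
Net: one phase inversion between the two reflected rays.
For bright reflection here: 2 n t = (m + ½) λ.
Minimum at m = 0: t = λ / (4 n) = 579 / (4 × 1.31) = 110 nm.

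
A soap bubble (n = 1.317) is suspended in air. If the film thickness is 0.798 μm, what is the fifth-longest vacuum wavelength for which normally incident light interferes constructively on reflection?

At the upper boundary (n = 1.0 to n = 1.317) the reflected ray undergoes a half-wave phase shift.
At the lower boundary (n = 1.317 to n = 1.0) the reflected ray undergoes no phase shift.
Exactly one π shift → a net half-wave offset.
With one net inversion, constructive interference in reflection requires 2 n t = (m + ½) λ.
λ = 2 n t / (m + ½). The fifth-longest wavelength is m = 4: λ = 2 × 1.317 × 798 / 4.50 = 467 nm.

467 nm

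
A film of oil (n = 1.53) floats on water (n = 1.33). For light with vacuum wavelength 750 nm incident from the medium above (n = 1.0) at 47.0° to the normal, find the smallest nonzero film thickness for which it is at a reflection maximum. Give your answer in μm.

Top surface (1.0 → 1.53): reflection off a higher-index medium gives a half-wave phase shift.
Bottom surface (1.53 → 1.33): reflection off a lower-index medium gives no phase shift.
Net: one phase inversion between the two reflected rays.
For maximum reflection here: 2 n t cos θ_r = (m + ½) λ.
Snell's law: 1.0 sin 47.0° = 1.53 sin θ_r → sin θ_r = 0.478, cos θ_r = 0.878.
Minimum at m = 0: t = λ / (4 n cos θ_r) = 750 / (4 × 1.53 × 0.878) = 140 nm.

0.140 μm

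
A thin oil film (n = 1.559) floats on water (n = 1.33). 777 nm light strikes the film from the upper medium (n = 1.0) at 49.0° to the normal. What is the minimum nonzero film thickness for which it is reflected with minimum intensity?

285 nm

Ray reflecting at the top interface goes from n = 1.0 toward n = 1.559: a half-wave phase shift.
Bottom surface (1.559 → 1.33): reflection off a lower-index medium gives no phase shift.
The two reflections differ by half a wavelength.
For dark reflection here: 2 n t cos θ_r = m λ.
Snell's law: 1.0 sin 49.0° = 1.559 sin θ_r → sin θ_r = 0.484, cos θ_r = 0.875.
Minimum nonzero at m = 1: t = λ / (2 n cos θ_r) = 777 / (2 × 1.559 × 0.875) = 285 nm.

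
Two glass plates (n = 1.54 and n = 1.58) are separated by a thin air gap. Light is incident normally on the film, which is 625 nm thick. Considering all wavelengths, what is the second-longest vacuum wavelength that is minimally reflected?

625 nm

At the upper boundary (n = 1.54 to n = 1.0) the reflected ray undergoes no phase shift.
Bottom surface (1.0 → 1.58): reflection off a higher-index medium gives a half-wave phase shift.
Exactly one π shift → a net half-wave offset.
So the condition for destructive reflection is 2 n t = m λ.
λ = 2 n t / m. The second-longest wavelength is m = 2: λ = 2 × 1.0 × 625 / 2.00 = 625 nm.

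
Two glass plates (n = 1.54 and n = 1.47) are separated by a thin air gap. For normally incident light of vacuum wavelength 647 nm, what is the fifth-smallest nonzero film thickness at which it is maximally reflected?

1456 nm

At the upper boundary (n = 1.54 to n = 1.0) the reflected ray undergoes no phase shift.
At the lower boundary (n = 1.0 to n = 1.47) the reflected ray undergoes a half-wave phase shift.
Net: one phase inversion between the two reflected rays.
So the condition for constructive reflection is 2 n t = (m + ½) λ.
The fifth-smallest nonzero thickness corresponds to m = 4: t = (m + ½) λ / (2 n) = 4.50 × 647 / (2 × 1.0) = 1456 nm.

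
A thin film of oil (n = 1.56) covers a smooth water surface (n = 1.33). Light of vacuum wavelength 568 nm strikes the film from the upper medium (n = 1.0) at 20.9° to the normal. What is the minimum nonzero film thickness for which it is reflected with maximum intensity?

Top surface (1.0 → 1.56): reflection off a higher-index medium gives a half-wave phase shift.
Bottom surface (1.56 → 1.33): reflection off a lower-index medium gives no phase shift.
Exactly one π shift → a net half-wave offset.
So the condition for constructive reflection is 2 n t cos θ_r = (m + ½) λ.
Snell's law: 1.0 sin 20.9° = 1.56 sin θ_r → sin θ_r = 0.229, cos θ_r = 0.974.
Minimum at m = 0: t = λ / (4 n cos θ_r) = 568 / (4 × 1.56 × 0.974) = 93.5 nm.

93.5 nm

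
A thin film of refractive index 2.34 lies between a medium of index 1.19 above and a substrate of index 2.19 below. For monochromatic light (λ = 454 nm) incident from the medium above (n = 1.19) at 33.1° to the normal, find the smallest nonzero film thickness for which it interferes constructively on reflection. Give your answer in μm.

0.0505 μm

At the upper boundary (n = 1.19 to n = 2.34) the reflected ray undergoes a half-wave phase shift.
Ray reflecting at the bottom interface goes from n = 2.34 toward n = 2.19: no phase shift.
Net: one phase inversion between the two reflected rays.
So the condition for constructive reflection is 2 n t cos θ_r = (m + ½) λ.
Snell's law: 1.19 sin 33.1° = 2.34 sin θ_r → sin θ_r = 0.278, cos θ_r = 0.961.
Minimum at m = 0: t = λ / (4 n cos θ_r) = 454 / (4 × 2.34 × 0.961) = 50.5 nm.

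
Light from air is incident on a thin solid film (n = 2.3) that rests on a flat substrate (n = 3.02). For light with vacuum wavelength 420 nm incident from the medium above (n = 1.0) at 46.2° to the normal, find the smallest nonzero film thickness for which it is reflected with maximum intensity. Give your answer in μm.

0.0962 μm

Ray reflecting at the top interface goes from n = 1.0 toward n = 2.3: a half-wave phase shift.
At the lower boundary (n = 2.3 to n = 3.02) the reflected ray undergoes a half-wave phase shift.
Net: no relative phase inversion (both shifts match).
So the condition for constructive reflection is 2 n t cos θ_r = m λ.
Snell's law: 1.0 sin 46.2° = 2.3 sin θ_r → sin θ_r = 0.314, cos θ_r = 0.949.
Minimum nonzero at m = 1: t = λ / (2 n cos θ_r) = 420 / (2 × 2.3 × 0.949) = 96.2 nm.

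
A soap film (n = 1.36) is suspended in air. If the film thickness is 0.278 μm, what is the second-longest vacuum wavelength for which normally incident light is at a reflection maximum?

504 nm

Ray reflecting at the top interface goes from n = 1.0 toward n = 1.36: a half-wave phase shift.
Ray reflecting at the bottom interface goes from n = 1.36 toward n = 1.0: no phase shift.
Net: one phase inversion between the two reflected rays.
With one net inversion, constructive interference in reflection requires 2 n t = (m + ½) λ.
λ = 2 n t / (m + ½). The second-longest wavelength is m = 1: λ = 2 × 1.36 × 278 / 1.50 = 504 nm.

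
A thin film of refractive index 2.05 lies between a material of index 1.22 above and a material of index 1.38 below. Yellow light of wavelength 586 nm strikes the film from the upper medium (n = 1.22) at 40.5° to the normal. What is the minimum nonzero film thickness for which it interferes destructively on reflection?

At the upper boundary (n = 1.22 to n = 2.05) the reflected ray undergoes a half-wave phase shift.
Ray reflecting at the bottom interface goes from n = 2.05 toward n = 1.38: no phase shift.
The two reflections differ by half a wavelength.
With one net inversion, destructive interference in reflection requires 2 n t cos θ_r = m λ.
Snell's law: 1.22 sin 40.5° = 2.05 sin θ_r → sin θ_r = 0.387, cos θ_r = 0.922.
Minimum nonzero at m = 1: t = λ / (2 n cos θ_r) = 586 / (2 × 2.05 × 0.922) = 155 nm.

155 nm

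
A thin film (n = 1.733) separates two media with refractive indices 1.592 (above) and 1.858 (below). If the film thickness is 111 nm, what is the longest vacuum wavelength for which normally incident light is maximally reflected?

At the upper boundary (n = 1.592 to n = 1.733) the reflected ray undergoes a half-wave phase shift.
Ray reflecting at the bottom interface goes from n = 1.733 toward n = 1.858: a half-wave phase shift.
The two reflections carry the same phase change, so no net offset.
With no net inversion, constructive interference in reflection requires 2 n t = m λ.
λ = 2 n t / m. The longest wavelength is m = 1: λ = 2 × 1.733 × 111 / 1.00 = 385 nm.

385 nm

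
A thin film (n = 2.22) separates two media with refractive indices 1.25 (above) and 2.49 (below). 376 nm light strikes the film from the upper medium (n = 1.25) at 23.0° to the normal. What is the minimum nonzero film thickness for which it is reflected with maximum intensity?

At the upper boundary (n = 1.25 to n = 2.22) the reflected ray undergoes a half-wave phase shift.
Ray reflecting at the bottom interface goes from n = 2.22 toward n = 2.49: a half-wave phase shift.
The two reflections carry the same phase change, so no net offset.
So the condition for constructive reflection is 2 n t cos θ_r = m λ.
Snell's law: 1.25 sin 23.0° = 2.22 sin θ_r → sin θ_r = 0.220, cos θ_r = 0.975.
Minimum nonzero at m = 1: t = λ / (2 n cos θ_r) = 376 / (2 × 2.22 × 0.975) = 86.8 nm.

86.8 nm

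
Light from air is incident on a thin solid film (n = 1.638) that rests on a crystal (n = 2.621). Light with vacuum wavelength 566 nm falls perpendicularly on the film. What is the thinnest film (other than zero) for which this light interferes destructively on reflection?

Ray reflecting at the top interface goes from n = 1.0 toward n = 1.638: a half-wave phase shift.
Bottom surface (1.638 → 2.621): reflection off a higher-index medium gives a half-wave phase shift.
Zero or two π shifts → no net half-wave offset.
So the condition for destructive reflection is 2 n t = (m + ½) λ.
Minimum at m = 0: t = λ / (4 n) = 566 / (4 × 1.638) = 86.4 nm.

86.4 nm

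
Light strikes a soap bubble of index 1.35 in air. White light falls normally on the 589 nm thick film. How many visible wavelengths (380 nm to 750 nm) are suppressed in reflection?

2

Ray reflecting at the top interface goes from n = 1.0 toward n = 1.35: a half-wave phase shift.
Bottom surface (1.35 → 1.0): reflection off a lower-index medium gives no phase shift.
Exactly one π shift → a net half-wave offset.
For dark reflection here: 2 n t = m λ.
λ = 2 n t / m = 1590 / m nm.
m=2: 795 nm (IR); m=3: 530 nm (visible); m=4: 398 nm (visible); m=5: 318 nm (UV).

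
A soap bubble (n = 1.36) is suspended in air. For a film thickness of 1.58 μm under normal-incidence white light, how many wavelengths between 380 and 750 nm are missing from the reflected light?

At the upper boundary (n = 1.0 to n = 1.36) the reflected ray undergoes a half-wave phase shift.
Bottom surface (1.36 → 1.0): reflection off a lower-index medium gives no phase shift.
The two reflections differ by half a wavelength.
With one net inversion, destructive interference in reflection requires 2 n t = m λ.
λ = 2 n t / m = 4298 / m nm.
m=5: 860 nm (IR); m=6: 716 nm (visible); m=7: 614 nm (visible); m=8: 537 nm (visible); m=9: 478 nm (visible); m=10: 430 nm (visible); m=11: 391 nm (visible); m=12: 358 nm (UV).

6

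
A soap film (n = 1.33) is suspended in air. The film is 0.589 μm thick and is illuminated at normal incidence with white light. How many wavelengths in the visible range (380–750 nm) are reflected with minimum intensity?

2

Top surface (1.0 → 1.33): reflection off a higher-index medium gives a half-wave phase shift.
At the lower boundary (n = 1.33 to n = 1.0) the reflected ray undergoes no phase shift.
Net: one phase inversion between the two reflected rays.
So the condition for destructive reflection is 2 n t = m λ.
λ = 2 n t / m = 1567 / m nm.
m=2: 783 nm (IR); m=3: 522 nm (visible); m=4: 392 nm (visible); m=5: 313 nm (UV).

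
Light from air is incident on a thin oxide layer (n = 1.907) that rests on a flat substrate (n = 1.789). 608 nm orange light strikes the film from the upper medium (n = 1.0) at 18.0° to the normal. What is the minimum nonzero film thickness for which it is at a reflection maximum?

Ray reflecting at the top interface goes from n = 1.0 toward n = 1.907: a half-wave phase shift.
At the lower boundary (n = 1.907 to n = 1.789) the reflected ray undergoes no phase shift.
Net: one phase inversion between the two reflected rays.
For bright reflection here: 2 n t cos θ_r = (m + ½) λ.
Snell's law: 1.0 sin 18.0° = 1.907 sin θ_r → sin θ_r = 0.162, cos θ_r = 0.987.
Minimum at m = 0: t = λ / (4 n cos θ_r) = 608 / (4 × 1.907 × 0.987) = 80.8 nm.

80.8 nm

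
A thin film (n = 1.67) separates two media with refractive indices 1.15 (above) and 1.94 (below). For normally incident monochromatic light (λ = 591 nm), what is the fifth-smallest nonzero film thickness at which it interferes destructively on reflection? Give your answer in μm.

Ray reflecting at the top interface goes from n = 1.15 toward n = 1.67: a half-wave phase shift.
Bottom surface (1.67 → 1.94): reflection off a higher-index medium gives a half-wave phase shift.
Net: no relative phase inversion (both shifts match).
With no net inversion, destructive interference in reflection requires 2 n t = (m + ½) λ.
The fifth-smallest nonzero thickness corresponds to m = 4: t = (m + ½) λ / (2 n) = 4.50 × 591 / (2 × 1.67) = 796 nm.

0.796 μm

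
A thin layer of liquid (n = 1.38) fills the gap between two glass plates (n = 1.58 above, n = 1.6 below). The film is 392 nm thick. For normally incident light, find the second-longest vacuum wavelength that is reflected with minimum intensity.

541 nm

At the upper boundary (n = 1.58 to n = 1.38) the reflected ray undergoes no phase shift.
Ray reflecting at the bottom interface goes from n = 1.38 toward n = 1.6: a half-wave phase shift.
The two reflections differ by half a wavelength.
For weak reflection here: 2 n t = m λ.
λ = 2 n t / m. The second-longest wavelength is m = 2: λ = 2 × 1.38 × 392 / 2.00 = 541 nm.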